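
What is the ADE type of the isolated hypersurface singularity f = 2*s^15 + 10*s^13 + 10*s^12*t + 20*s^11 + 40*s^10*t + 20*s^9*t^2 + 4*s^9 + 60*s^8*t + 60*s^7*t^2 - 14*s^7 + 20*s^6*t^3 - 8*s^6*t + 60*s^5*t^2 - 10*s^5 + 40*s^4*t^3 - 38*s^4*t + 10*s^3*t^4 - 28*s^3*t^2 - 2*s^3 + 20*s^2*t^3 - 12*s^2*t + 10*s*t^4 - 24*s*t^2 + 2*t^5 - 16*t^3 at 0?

The Hessian of f at 0 is [[0, 0], [0, 0]] with rank 0, so corank 2. A Groebner basis of the Jacobian ideal J(f) in C{s,t} is {7*s^2/32 + s*t^3 + 7*s*t/8 + 7*t^2/8, -s^2/8 - s*t/2 + t^4 - t^2/2, s^3 - 12*s*t^2 - 16*t^3, s^2*t + 4*s*t^2 + 4*t^3}; counting standard monomials gives mu = 8. Corank 2; j^3 = -2*(s + 2*t)^3 is a perfect cube, so E-series; the 5-jet and mu = 8 give E_8.

E8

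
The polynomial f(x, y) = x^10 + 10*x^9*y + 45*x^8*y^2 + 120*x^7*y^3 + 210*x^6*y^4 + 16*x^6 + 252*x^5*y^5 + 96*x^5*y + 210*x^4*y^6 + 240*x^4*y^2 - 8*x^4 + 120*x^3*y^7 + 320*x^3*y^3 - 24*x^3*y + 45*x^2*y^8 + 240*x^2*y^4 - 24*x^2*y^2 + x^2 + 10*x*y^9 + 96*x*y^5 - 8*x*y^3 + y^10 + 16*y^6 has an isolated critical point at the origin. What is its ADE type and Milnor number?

Type A_{9}, Milnor number mu = 9.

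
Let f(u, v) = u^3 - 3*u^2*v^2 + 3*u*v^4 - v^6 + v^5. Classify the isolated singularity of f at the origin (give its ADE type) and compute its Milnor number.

Type E_8, Milnor number mu = 8.

The Hessian of f at 0 has rank 0. Corank 2; j^3 = u^3 is a perfect cube, so E-series; the 5-jet and mu = 8 give E_8.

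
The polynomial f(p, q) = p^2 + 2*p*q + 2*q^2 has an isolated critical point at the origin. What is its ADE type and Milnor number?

Type A_1, Milnor number mu = 1.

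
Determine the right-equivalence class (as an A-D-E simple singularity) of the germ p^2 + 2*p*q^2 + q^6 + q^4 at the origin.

The Hessian of f at 0 has rank 1. Corank 1: A-series; mu = 5 gives A_5.

A5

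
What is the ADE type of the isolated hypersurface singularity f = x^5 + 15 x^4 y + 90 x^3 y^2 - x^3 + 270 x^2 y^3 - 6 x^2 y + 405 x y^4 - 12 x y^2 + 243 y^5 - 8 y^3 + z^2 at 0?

E_{8}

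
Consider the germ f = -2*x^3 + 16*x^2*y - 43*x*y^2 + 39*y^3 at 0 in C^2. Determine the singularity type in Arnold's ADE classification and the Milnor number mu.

The Hessian of f at 0 has rank 0. Corank 2; j^3 = -(x - 3*y)*(2*x^2 - 10*x*y + 13*y^2) splits into three distinct lines over C (the quadratic factor has nonzero discriminant), so D_4.

Type D_4, Milnor number mu = 4.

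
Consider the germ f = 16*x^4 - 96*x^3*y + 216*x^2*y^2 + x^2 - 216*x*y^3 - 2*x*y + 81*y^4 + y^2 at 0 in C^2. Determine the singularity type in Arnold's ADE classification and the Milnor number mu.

The Hessian of f at 0 has rank 1. Corank 1: A-series; mu = 3 gives A_3.

Type A3, Milnor number mu = 3.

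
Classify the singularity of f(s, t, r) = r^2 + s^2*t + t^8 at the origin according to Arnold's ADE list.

The Hessian of f at 0 has rank 1. Corank 2; j^3 = s^2*t has shape L^2 M (L != M), so D-series; mu = 9 gives D_9.

D9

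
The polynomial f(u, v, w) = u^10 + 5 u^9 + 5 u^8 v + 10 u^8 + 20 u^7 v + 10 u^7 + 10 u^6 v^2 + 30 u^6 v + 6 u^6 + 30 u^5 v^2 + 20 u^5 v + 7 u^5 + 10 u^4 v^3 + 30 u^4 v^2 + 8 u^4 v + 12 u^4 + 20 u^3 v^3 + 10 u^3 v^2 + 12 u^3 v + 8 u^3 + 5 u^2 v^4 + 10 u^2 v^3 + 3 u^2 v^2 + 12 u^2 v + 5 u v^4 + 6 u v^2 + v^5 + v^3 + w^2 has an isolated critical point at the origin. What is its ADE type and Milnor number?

The Hessian of f at 0 has rank 1. Corank 2; j^3 = (2*u + v)^3 is a perfect cube, so E-series; the 5-jet and mu = 8 give E_8.

Type E_8, Milnor number mu = 8.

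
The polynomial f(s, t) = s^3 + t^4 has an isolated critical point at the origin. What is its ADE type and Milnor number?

Type E_{6}, Milnor number mu = 6.

The Hessian of f at 0 is [[0, 0], [0, 0]] with rank 0, so corank 2. A Groebner basis of the Jacobian ideal J(f) in C{s,t} is {t^3, s^2}; counting standard monomials gives mu = 6. Corank 2; j^3 = s^3 is a perfect cube, so E-series; the 4-jet and mu = 6 give E_6.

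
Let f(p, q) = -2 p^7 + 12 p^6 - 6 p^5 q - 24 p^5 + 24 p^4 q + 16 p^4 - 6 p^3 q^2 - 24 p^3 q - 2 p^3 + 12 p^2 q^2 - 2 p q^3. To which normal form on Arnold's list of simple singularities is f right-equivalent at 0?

E_{7}

The Hessian of f at 0 is [[0, 0], [0, 0]] with rank 0, so corank 2. A Groebner basis of the Jacobian ideal J(f) in C{p,q} is {3*p^2/4 + q^4 + q^3/4, p^3, p^2*q - p^2/4 - q^3/12, -p^2 + p*q^2 - q^3/3}; counting standard monomials gives mu = 7. Corank 2; j^3 = -2*p^3 is a perfect cube, so E-series; the 4-jet and mu = 7 give E_7.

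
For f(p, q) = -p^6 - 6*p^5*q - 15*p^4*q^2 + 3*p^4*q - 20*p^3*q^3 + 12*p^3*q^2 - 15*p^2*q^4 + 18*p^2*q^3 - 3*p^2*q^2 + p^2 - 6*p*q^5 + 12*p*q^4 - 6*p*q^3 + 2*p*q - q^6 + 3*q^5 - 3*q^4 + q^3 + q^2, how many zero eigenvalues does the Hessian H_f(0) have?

Hessian at 0 has rank 1.

1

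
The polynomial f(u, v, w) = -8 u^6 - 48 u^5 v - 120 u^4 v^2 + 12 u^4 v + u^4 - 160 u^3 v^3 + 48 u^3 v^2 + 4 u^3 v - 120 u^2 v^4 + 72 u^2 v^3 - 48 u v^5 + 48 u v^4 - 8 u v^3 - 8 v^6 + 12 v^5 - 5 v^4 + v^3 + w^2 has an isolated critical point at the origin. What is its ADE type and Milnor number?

Type E_{6}, Milnor number mu = 6.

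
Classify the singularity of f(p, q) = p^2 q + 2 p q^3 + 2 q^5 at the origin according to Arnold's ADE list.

D_6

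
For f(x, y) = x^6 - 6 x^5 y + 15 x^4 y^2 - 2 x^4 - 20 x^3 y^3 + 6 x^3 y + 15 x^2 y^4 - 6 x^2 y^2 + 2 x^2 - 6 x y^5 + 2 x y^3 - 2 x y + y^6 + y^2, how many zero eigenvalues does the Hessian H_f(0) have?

0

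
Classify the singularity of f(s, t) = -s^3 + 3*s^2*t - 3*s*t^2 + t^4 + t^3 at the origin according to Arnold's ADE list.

The Hessian of f at 0 has rank 0. Corank 2; j^3 = -(s - t)^3 is a perfect cube, so E-series; the 4-jet and mu = 6 give E_6.

E_{6}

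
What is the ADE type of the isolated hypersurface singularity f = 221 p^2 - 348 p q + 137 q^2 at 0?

The Hessian of f at 0 is [[442, -348], [-348, 274]] with rank 2, so corank 0. A Groebner basis of the Jacobian ideal J(f) in C{p,q} is {p, q}; counting standard monomials gives mu = 1. Corank 0: nondegenerate Morse point, so A_1.

A_{1}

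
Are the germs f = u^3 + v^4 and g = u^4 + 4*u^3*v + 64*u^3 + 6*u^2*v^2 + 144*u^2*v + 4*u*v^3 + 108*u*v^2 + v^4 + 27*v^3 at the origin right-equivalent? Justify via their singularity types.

The Hessian of f at 0 is [[0, 0], [0, 0]] with rank 0, so corank 2. A Groebner basis of the Jacobian ideal J(f) in C{u,v} is {v^3, u^2}; counting standard monomials gives mu = 6. Corank 2; j^3 = u^3 is a perfect cube, so E-series; the 4-jet and mu = 6 give E_6. The Hessian of g at 0 is [[0, 0], [0, 0]] with rank 0, so corank 2. A Groebner basis of the Jacobian ideal J(g) in C{u,v} is {v^4, u*v^2 + 5*v^3/6, u^2 + 3*u*v/2 + 9*v^2/16}; counting standard monomials gives mu = 6. Corank 2; j^3 = (4*u + 3*v)^3 is a perfect cube, so E-series; the 4-jet and mu = 6 give E_6. Both have type E_6, hence right-equivalent.

Yes.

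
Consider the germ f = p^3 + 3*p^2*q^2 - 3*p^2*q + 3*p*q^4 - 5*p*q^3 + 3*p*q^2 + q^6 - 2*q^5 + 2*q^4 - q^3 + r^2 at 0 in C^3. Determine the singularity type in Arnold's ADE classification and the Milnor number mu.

Type E_7, Milnor number mu = 7.

The Hessian of f at 0 has rank 1. Corank 2; j^3 = (p - q)^3 is a perfect cube, so E-series; the 4-jet and mu = 7 give E_7.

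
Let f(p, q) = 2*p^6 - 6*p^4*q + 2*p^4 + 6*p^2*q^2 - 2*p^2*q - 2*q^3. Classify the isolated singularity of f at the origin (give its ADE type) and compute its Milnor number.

Type D4, Milnor number mu = 4.

The Hessian of f at 0 has rank 0. Corank 2; j^3 = -2*q*(p^2 + q^2) splits into three distinct lines over C (the quadratic factor has nonzero discriminant), so D_4.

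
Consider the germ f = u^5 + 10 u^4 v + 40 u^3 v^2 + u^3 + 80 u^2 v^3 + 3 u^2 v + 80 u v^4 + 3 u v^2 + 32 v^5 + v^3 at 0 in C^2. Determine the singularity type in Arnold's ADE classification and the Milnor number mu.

The Hessian of f at 0 has rank 0. Corank 2; j^3 = (u + v)^3 is a perfect cube, so E-series; the 5-jet and mu = 8 give E_8.

Type E8, Milnor number mu = 8.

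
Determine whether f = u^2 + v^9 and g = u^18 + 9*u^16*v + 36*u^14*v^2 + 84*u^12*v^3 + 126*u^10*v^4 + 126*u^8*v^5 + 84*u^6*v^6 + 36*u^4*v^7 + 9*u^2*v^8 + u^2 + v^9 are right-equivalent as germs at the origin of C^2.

Yes.

The Hessian of f at 0 is [[2, 0], [0, 0]] with rank 1, so corank 1. A Groebner basis of the Jacobian ideal J(f) in C{u,v} is {v^8, u}; counting standard monomials gives mu = 8. Corank 1: A-series; mu = 8 gives A_8. The Hessian of g at 0 is [[2, 0], [0, 0]] with rank 1, so corank 1. A Groebner basis of the Jacobian ideal J(g) in C{u,v} is {v^8, u}; counting standard monomials gives mu = 8. Corank 1: A-series; mu = 8 gives A_8. Both have type A_8, hence right-equivalent.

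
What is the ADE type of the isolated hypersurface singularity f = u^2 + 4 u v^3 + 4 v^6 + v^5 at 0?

A_{4}

The Hessian of f at 0 is [[2, 0], [0, 0]] with rank 1, so corank 1. A Groebner basis of the Jacobian ideal J(f) in C{u,v} is {u/2 + v^3, u^2, u*v}; counting standard monomials gives mu = 4. Corank 1: A-series; mu = 4 gives A_4.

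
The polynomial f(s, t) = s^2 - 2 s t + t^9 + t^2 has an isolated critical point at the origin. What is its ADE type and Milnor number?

The Hessian of f at 0 is [[2, -2], [-2, 2]] with rank 1, so corank 1. A Groebner basis of the Jacobian ideal J(f) in C{s,t} is {t^8, s - t}; counting standard monomials gives mu = 8. Corank 1: A-series; mu = 8 gives A_8.

Type A_{8}, Milnor number mu = 8.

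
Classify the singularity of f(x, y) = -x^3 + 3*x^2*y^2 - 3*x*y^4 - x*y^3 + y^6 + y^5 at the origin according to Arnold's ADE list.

The Hessian of f at 0 is [[0, 0], [0, 0]] with rank 0, so corank 2. A Groebner basis of the Jacobian ideal J(f) in C{x,y} is {-x^2 + y^4 - y^3/3, x^3, x^2*y + x^2/3 + y^3/9, -x^2 + x*y^2 - y^3/3}; counting standard monomials gives mu = 7. Corank 2; j^3 = -x^3 is a perfect cube, so E-series; the 4-jet and mu = 7 give E_7.

E_7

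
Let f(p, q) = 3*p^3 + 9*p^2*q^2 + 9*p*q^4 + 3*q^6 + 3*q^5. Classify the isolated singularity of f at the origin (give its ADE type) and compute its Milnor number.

Type E_8, Milnor number mu = 8.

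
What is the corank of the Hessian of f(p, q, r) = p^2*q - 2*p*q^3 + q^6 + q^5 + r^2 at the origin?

2

The Hessian at 0 is [[0, 0, 0], [0, 0, 0], [0, 0, 2]] of rank 1; hence corank 2.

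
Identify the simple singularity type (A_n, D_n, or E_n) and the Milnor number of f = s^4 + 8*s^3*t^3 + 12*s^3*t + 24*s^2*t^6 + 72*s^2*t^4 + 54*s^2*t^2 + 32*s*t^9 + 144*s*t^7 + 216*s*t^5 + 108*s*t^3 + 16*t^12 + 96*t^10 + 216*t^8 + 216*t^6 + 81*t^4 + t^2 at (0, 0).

The Hessian of f at 0 is [[0, 0], [0, 2]] with rank 1, so corank 1. A Groebner basis of the Jacobian ideal J(f) in C{s,t} is {s^3, t}; counting standard monomials gives mu = 3. Corank 1: A-series; mu = 3 gives A_3.

Type A3, Milnor number mu = 3.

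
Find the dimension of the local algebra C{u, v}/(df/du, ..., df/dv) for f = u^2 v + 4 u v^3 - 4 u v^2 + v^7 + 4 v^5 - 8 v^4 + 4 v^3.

8

The Hessian of f at 0 is [[0, 0], [0, 0]] with rank 0, so corank 2. A Groebner basis of the Jacobian ideal J(f) in C{u,v} is {u^2*v^2 + 2*u^2*v + 4*u^2/7 - 34*u*v^2/7 - 22*u*v/7 + 4*v^2, u^3 - 6*u^2*v - 8*u^2/7 + 68*u*v^2/7 + 44*u*v/7 - 8*v^2, u*v/2 + v^3 - v^2}; counting standard monomials gives mu = 8. Corank 2; j^3 = v*(u - 2*v)^2 has shape L^2 M (L != M), so D-series; mu = 8 gives D_8.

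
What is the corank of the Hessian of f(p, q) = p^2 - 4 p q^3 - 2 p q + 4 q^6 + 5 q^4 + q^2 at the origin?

1

Hessian at 0 has rank 1.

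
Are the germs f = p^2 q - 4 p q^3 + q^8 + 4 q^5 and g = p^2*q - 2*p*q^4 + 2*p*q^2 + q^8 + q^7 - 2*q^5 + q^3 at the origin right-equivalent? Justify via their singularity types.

Yes.

The Hessian of f at 0 is [[0, 0], [0, 0]] with rank 0, so corank 2. A Groebner basis of the Jacobian ideal J(f) in C{p,q} is {p^4, p^3*q + p^2 - 2*p*q^2, -p^3/2 + p^2*q^2, -p*q/2 + q^3}; counting standard monomials gives mu = 9. Corank 2; j^3 = p^2*q has shape L^2 M (L != M), so D-series; mu = 9 gives D_9. The Hessian of g at 0 is [[0, 0], [0, 0]] with rank 0, so corank 2. A Groebner basis of the Jacobian ideal J(g) in C{p,q} is {p^2*q^2 + 16*p^2*q + 2*p^2 + 32*p*q^2 + 3*p*q + 16*q^3 + q^2, -8*p^2*q - p^2 + p*q^3 - 16*p*q^2 - p*q - 8*q^3, -p*q + q^4 - q^2, p^3 + 3*p^2*q + 3*p*q^2 + q^3}; counting standard monomials gives mu = 9. Corank 2; j^3 = q*(p + q)^2 has shape L^2 M (L != M), so D-series; mu = 9 gives D_9. Both have type D_9, hence right-equivalent.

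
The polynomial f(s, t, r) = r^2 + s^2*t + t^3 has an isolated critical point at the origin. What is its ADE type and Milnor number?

The Hessian of f at 0 is [[0, 0, 0], [0, 0, 0], [0, 0, 2]] with rank 1, so corank 2. A Groebner basis of the Jacobian ideal J(f) in C{s,t,r} is {t^3, s^2 + 3*t^2, s*t, r}; counting standard monomials gives mu = 4. Corank 2; j^3 = t*(s^2 + t^2) splits into three distinct lines over C (the quadratic factor has nonzero discriminant), so D_4.

Type D4, Milnor number mu = 4.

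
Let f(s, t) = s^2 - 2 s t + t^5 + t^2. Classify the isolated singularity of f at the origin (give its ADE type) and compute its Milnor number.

The Hessian of f at 0 is [[2, -2], [-2, 2]] with rank 1, so corank 1. A Groebner basis of the Jacobian ideal J(f) in C{s,t} is {t^4, s - t}; counting standard monomials gives mu = 4. Corank 1: A-series; mu = 4 gives A_4.

Type A_4, Milnor number mu = 4.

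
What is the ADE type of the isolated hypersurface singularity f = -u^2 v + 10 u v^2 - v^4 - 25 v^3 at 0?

D5

The Hessian of f at 0 has rank 0. Corank 2; j^3 = -v*(u - 5*v)^2 has shape L^2 M (L != M), so D-series; mu = 5 gives D_5.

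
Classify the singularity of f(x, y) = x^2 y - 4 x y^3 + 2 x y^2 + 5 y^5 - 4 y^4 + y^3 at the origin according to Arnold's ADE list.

D_{6}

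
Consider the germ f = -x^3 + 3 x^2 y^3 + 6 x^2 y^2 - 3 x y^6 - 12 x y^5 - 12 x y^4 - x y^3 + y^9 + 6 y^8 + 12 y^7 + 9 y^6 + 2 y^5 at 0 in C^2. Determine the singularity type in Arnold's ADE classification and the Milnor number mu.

Type E7, Milnor number mu = 7.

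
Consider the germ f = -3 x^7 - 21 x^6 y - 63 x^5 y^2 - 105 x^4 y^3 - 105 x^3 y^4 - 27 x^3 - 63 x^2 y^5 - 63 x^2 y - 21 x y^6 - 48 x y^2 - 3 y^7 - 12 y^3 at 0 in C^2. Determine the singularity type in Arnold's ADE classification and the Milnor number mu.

Type D_8, Milnor number mu = 8.

The Hessian of f at 0 has rank 0. Corank 2; j^3 = -3*(x + y)*(3*x + 2*y)^2 has shape L^2 M (L != M), so D-series; mu = 8 gives D_8.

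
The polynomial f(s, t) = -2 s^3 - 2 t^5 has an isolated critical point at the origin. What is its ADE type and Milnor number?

Type E_{8}, Milnor number mu = 8.

The Hessian of f at 0 has rank 0. Corank 2; j^3 = -2*s^3 is a perfect cube, so E-series; the 5-jet and mu = 8 give E_8.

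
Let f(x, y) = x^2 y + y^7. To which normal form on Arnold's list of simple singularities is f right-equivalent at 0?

D_{8}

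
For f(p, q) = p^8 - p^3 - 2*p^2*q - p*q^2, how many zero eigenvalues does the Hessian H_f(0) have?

2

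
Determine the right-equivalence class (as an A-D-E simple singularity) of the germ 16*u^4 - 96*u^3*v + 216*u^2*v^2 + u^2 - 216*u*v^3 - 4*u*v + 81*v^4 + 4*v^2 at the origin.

The Hessian of f at 0 has rank 1. Corank 1: A-series; mu = 3 gives A_3.

A_3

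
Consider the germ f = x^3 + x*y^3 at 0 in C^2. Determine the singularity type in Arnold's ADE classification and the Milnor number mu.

Type E_7, Milnor number mu = 7.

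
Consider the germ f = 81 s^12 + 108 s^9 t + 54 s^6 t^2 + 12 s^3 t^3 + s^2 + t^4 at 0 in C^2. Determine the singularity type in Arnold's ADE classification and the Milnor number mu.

Type A_{3}, Milnor number mu = 3.

The Hessian of f at 0 has rank 1. Corank 1: A-series; mu = 3 gives A_3.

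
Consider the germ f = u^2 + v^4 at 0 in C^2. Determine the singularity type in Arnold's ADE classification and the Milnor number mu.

Type A_3, Milnor number mu = 3.

The Hessian of f at 0 is [[2, 0], [0, 0]] with rank 1, so corank 1. A Groebner basis of the Jacobian ideal J(f) in C{u,v} is {v^3, u}; counting standard monomials gives mu = 3. Corank 1: A-series; mu = 3 gives A_3.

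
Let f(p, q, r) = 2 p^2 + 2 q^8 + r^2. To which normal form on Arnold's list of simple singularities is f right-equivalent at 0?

A_7

The Hessian of f at 0 is [[4, 0, 0], [0, 0, 0], [0, 0, 2]] with rank 2, so corank 1. A Groebner basis of the Jacobian ideal J(f) in C{p,q,r} is {q^7, p, r}; counting standard monomials gives mu = 7. Corank 1: A-series; mu = 7 gives A_7.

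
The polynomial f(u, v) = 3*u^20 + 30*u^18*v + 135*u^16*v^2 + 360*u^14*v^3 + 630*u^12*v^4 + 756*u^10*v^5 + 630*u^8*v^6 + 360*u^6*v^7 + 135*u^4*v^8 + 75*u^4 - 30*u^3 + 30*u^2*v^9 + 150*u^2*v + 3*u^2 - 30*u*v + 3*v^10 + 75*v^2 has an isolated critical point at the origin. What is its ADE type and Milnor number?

Type A9, Milnor number mu = 9.

The Hessian of f at 0 has rank 1. Corank 1: A-series; mu = 9 gives A_9.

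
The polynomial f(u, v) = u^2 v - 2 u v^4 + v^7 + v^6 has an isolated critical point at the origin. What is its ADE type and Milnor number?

The Hessian of f at 0 has rank 0. Corank 2; j^3 = u^2*v has shape L^2 M (L != M), so D-series; mu = 7 gives D_7.

Type D_{7}, Milnor number mu = 7.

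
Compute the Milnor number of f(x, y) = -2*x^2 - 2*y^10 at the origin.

9

The Hessian of f at 0 has rank 1. Corank 1: A-series; mu = 9 gives A_9.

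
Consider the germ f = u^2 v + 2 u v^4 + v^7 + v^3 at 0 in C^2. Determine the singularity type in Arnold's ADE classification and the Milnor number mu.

Type D4, Milnor number mu = 4.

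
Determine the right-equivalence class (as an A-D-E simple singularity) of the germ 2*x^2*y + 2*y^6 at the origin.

The Hessian of f at 0 has rank 0. Corank 2; j^3 = 2*x^2*y has shape L^2 M (L != M), so D-series; mu = 7 gives D_7.

D7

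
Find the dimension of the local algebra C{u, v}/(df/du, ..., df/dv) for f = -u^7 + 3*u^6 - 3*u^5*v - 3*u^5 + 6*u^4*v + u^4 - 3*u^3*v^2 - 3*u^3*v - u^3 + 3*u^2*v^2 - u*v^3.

7

The Hessian of f at 0 has rank 0. Corank 2; j^3 = -u^3 is a perfect cube, so E-series; the 4-jet and mu = 7 give E_7.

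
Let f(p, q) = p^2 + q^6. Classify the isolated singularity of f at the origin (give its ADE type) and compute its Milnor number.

Type A5, Milnor number mu = 5.

The Hessian of f at 0 is [[2, 0], [0, 0]] with rank 1, so corank 1. A Groebner basis of the Jacobian ideal J(f) in C{p,q} is {q^5, p}; counting standard monomials gives mu = 5. Corank 1: A-series; mu = 5 gives A_5.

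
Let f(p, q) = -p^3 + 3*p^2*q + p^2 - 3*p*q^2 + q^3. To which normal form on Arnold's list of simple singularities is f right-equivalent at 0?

A_{2}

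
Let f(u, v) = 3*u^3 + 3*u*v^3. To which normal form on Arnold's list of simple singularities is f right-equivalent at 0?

E7

The Hessian of f at 0 has rank 0. Corank 2; j^3 = 3*u^3 is a perfect cube, so E-series; the 4-jet and mu = 7 give E_7.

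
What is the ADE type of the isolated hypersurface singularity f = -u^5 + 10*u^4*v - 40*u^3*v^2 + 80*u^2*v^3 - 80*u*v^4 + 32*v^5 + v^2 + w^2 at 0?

A_{4}

The Hessian of f at 0 has rank 2. Corank 1: A-series; mu = 4 gives A_4.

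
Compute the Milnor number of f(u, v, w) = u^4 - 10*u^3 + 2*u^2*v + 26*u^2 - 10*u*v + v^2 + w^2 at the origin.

1

The Hessian of f at 0 is [[52, -10, 0], [-10, 2, 0], [0, 0, 2]] with rank 3, so corank 0. A Groebner basis of the Jacobian ideal J(f) in C{u,v,w} is {u, v, w}; counting standard monomials gives mu = 1. Corank 0: nondegenerate Morse point, so A_1.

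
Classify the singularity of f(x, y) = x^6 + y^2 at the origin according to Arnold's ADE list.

The Hessian of f at 0 has rank 1. Corank 1: A-series; mu = 5 gives A_5.

A_5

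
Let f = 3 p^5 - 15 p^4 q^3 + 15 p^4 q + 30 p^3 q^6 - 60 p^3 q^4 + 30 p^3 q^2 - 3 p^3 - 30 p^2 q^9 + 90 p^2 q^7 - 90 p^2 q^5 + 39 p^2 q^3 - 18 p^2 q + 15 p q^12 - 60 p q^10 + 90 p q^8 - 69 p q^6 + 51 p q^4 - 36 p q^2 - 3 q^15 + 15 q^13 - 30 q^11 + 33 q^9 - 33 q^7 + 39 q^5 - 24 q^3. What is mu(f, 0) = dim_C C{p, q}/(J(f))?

The Hessian of f at 0 is [[0, 0], [0, 0]] with rank 0, so corank 2. A Groebner basis of the Jacobian ideal J(f) in C{p,q} is {7*p^2/2 + p*q^3 + 14*p*q + 14*q^2, -2*p^2 - 8*p*q + q^4 - 8*q^2, p^3 - 12*p*q^2 - 16*q^3, p^2*q + 4*p*q^2 + 4*q^3}; counting standard monomials gives mu = 8. Corank 2; j^3 = -3*(p + 2*q)^3 is a perfect cube, so E-series; the 5-jet and mu = 8 give E_8.

8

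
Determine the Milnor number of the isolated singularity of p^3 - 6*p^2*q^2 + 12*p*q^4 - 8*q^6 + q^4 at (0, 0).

The Hessian of f at 0 is [[0, 0], [0, 0]] with rank 0, so corank 2. A Groebner basis of the Jacobian ideal J(f) in C{p,q} is {p^3, p^2*q, -p^2/4 + p*q^2, q^3}; counting standard monomials gives mu = 6. Corank 2; j^3 = p^3 is a perfect cube, so E-series; the 4-jet and mu = 6 give E_6.

6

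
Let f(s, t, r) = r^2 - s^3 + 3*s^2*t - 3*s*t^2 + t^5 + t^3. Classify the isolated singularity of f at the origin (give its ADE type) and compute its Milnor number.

Type E8, Milnor number mu = 8.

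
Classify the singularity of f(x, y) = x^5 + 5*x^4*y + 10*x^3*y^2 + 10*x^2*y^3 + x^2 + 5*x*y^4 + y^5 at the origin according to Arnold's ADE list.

A_{4}

The Hessian of f at 0 has rank 1. Corank 1: A-series; mu = 4 gives A_4.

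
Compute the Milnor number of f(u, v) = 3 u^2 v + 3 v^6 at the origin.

7

The Hessian of f at 0 has rank 0. Corank 2; j^3 = 3*u^2*v has shape L^2 M (L != M), so D-series; mu = 7 gives D_7.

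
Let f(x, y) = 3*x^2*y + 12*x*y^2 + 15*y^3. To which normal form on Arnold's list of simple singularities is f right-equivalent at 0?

D_4

The Hessian of f at 0 has rank 0. Corank 2; j^3 = 3*y*(x^2 + 4*x*y + 5*y^2) splits into three distinct lines over C (the quadratic factor has nonzero discriminant), so D_4.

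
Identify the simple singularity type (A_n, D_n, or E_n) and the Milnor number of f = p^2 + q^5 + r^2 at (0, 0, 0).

Type A_4, Milnor number mu = 4.

The Hessian of f at 0 is [[2, 0, 0], [0, 0, 0], [0, 0, 2]] with rank 2, so corank 1. A Groebner basis of the Jacobian ideal J(f) in C{p,q,r} is {q^4, p, r}; counting standard monomials gives mu = 4. Corank 1: A-series; mu = 4 gives A_4.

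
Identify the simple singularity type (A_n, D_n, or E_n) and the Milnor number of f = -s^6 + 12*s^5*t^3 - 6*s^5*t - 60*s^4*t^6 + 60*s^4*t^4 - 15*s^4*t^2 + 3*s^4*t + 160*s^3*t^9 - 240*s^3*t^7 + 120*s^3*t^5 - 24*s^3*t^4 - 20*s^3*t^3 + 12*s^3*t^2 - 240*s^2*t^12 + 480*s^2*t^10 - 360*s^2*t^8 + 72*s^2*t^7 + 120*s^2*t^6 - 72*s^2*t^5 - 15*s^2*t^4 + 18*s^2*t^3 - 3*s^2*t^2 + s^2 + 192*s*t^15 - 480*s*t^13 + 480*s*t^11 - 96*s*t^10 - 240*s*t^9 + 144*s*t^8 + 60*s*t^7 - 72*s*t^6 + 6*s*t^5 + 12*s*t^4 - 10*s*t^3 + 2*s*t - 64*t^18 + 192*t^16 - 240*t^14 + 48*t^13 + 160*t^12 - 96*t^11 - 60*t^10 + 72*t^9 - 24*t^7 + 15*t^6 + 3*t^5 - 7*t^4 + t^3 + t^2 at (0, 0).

The Hessian of f at 0 has rank 1. Corank 1: A-series; mu = 2 gives A_2.

Type A_{2}, Milnor number mu = 2.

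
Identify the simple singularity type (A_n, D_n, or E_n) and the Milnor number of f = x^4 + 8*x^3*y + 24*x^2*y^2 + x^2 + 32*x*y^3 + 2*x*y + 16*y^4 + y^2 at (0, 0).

Type A_{3}, Milnor number mu = 3.

The Hessian of f at 0 is [[2, 2], [2, 2]] with rank 1, so corank 1. A Groebner basis of the Jacobian ideal J(f) in C{x,y} is {y^3, x + y}; counting standard monomials gives mu = 3. Corank 1: A-series; mu = 3 gives A_3.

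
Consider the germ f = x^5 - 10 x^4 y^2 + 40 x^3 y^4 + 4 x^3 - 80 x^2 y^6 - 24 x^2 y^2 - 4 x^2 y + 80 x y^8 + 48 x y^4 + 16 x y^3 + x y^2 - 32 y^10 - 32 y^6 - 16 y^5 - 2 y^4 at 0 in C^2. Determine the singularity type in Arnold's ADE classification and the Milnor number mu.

The Hessian of f at 0 is [[0, 0], [0, 0]] with rank 0, so corank 2. A Groebner basis of the Jacobian ideal J(f) in C{x,y} is {x^3 - 763*x^2/2008 + 1275*x*y/4016 - 16*y^2/251, x^2*y - 507*x^2/1004 + 763*x*y/2008 - 16*y^2/251, -x^2/2 + x*y^2 + x*y/4, 5*x^2/251 - 261*x*y/502 + y^3 + 64*y^2/251}; counting standard monomials gives mu = 6. Corank 2; j^3 = x*(2*x - y)^2 has shape L^2 M (L != M), so D-series; mu = 6 gives D_6.

Type D_{6}, Milnor number mu = 6.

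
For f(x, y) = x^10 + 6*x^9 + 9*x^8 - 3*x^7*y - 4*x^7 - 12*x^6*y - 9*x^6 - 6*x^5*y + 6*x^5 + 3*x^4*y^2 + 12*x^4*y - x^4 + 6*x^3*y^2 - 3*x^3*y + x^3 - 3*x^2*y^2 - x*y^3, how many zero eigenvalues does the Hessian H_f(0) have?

Hessian at 0 has rank 0.

2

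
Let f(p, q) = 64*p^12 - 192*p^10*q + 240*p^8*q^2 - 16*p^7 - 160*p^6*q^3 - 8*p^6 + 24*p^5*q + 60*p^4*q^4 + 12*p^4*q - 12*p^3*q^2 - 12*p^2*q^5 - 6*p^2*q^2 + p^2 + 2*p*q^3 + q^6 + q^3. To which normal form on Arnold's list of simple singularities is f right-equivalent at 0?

A_2

The Hessian of f at 0 is [[2, 0], [0, 0]] with rank 1, so corank 1. A Groebner basis of the Jacobian ideal J(f) in C{p,q} is {q^2, p}; counting standard monomials gives mu = 2. Corank 1: A-series; mu = 2 gives A_2.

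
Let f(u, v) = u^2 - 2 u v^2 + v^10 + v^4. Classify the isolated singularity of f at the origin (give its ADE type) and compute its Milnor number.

Type A9, Milnor number mu = 9.

The Hessian of f at 0 has rank 1. Corank 1: A-series; mu = 9 gives A_9.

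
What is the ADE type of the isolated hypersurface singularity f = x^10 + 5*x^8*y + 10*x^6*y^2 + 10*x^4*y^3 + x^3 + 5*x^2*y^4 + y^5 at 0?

E_8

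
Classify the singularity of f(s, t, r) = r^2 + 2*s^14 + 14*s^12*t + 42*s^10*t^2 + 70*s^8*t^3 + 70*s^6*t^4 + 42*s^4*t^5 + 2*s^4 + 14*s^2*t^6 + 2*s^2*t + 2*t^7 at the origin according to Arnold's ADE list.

The Hessian of f at 0 has rank 1. Corank 2; j^3 = 2*s^2*t has shape L^2 M (L != M), so D-series; mu = 8 gives D_8.

D_8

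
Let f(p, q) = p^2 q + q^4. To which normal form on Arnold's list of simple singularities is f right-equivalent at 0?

D_{5}

The Hessian of f at 0 is [[0, 0], [0, 0]] with rank 0, so corank 2. A Groebner basis of the Jacobian ideal J(f) in C{p,q} is {p^3, p^2/4 + q^3, p*q}; counting standard monomials gives mu = 5. Corank 2; j^3 = p^2*q has shape L^2 M (L != M), so D-series; mu = 5 gives D_5.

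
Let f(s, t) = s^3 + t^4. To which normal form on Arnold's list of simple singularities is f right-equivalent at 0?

E_{6}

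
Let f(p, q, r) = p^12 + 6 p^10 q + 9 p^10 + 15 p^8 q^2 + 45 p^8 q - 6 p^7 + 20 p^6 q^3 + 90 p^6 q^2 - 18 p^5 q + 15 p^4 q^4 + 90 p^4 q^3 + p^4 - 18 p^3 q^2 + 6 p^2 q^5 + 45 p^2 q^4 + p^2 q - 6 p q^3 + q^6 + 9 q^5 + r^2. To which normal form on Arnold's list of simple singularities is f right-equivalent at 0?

D_{7}

The Hessian of f at 0 is [[0, 0, 0], [0, 0, 0], [0, 0, 2]] with rank 1, so corank 2. A Groebner basis of the Jacobian ideal J(f) in C{p,q,r} is {p^3, p^2*q + 3*p^2/2 - 9*p*q^2/2, -p*q/3 + q^3, r}; counting standard monomials gives mu = 7. Corank 2; j^3 = p^2*q has shape L^2 M (L != M), so D-series; mu = 7 gives D_7.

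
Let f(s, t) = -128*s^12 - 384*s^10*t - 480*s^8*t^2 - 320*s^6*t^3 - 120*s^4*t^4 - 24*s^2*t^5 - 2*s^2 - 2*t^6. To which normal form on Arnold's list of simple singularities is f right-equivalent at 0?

A5

The Hessian of f at 0 is [[-4, 0], [0, 0]] with rank 1, so corank 1. A Groebner basis of the Jacobian ideal J(f) in C{s,t} is {t^5, s}; counting standard monomials gives mu = 5. Corank 1: A-series; mu = 5 gives A_5.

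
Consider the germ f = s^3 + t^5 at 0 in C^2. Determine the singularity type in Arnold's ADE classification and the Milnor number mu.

The Hessian of f at 0 is [[0, 0], [0, 0]] with rank 0, so corank 2. A Groebner basis of the Jacobian ideal J(f) in C{s,t} is {t^4, s^2}; counting standard monomials gives mu = 8. Corank 2; j^3 = s^3 is a perfect cube, so E-series; the 5-jet and mu = 8 give E_8.

Type E_8, Milnor number mu = 8.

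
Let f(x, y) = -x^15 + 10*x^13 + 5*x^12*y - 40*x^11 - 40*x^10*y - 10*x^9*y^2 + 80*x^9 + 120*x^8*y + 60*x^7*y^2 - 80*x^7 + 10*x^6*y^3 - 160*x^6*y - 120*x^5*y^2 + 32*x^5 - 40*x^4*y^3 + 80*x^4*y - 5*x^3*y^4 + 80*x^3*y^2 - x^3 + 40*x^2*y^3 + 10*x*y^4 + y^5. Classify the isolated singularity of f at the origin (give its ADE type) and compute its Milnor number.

The Hessian of f at 0 is [[0, 0], [0, 0]] with rank 0, so corank 2. A Groebner basis of the Jacobian ideal J(f) in C{x,y} is {y^5, x*y^3 + y^4/8, x^2}; counting standard monomials gives mu = 8. Corank 2; j^3 = -x^3 is a perfect cube, so E-series; the 5-jet and mu = 8 give E_8.

Type E8, Milnor number mu = 8.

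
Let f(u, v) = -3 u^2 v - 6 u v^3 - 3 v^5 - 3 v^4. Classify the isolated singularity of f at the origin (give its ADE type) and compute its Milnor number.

Type D_{5}, Milnor number mu = 5.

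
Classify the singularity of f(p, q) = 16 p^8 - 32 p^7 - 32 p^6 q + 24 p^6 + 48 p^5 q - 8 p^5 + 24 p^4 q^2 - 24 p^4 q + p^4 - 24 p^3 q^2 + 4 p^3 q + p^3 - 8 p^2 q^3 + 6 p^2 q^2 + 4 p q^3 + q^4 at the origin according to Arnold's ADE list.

The Hessian of f at 0 is [[0, 0], [0, 0]] with rank 0, so corank 2. A Groebner basis of the Jacobian ideal J(f) in C{p,q} is {q^4, p*q^2 + q^3/3, p^2}; counting standard monomials gives mu = 6. Corank 2; j^3 = p^3 is a perfect cube, so E-series; the 4-jet and mu = 6 give E_6.

E6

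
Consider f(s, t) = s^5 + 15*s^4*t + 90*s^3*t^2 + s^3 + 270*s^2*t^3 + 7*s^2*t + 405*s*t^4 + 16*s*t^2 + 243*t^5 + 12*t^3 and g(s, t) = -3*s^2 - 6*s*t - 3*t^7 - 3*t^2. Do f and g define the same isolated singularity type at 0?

The Hessian of f at 0 has rank 0. Corank 2; j^3 = (s + 2*t)^2*(s + 3*t) has shape L^2 M (L != M), so D-series; mu = 6 gives D_6. The Hessian of g at 0 has rank 1. Corank 1: A-series; mu = 6 gives A_6. f is D_6 but g is A_6, hence not right-equivalent.

No.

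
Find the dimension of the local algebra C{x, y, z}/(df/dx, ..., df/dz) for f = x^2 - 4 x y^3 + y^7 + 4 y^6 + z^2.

6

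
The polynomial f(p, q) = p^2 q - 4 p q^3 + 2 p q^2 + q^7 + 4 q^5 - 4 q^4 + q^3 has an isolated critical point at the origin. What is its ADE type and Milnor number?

Type D_{8}, Milnor number mu = 8.

The Hessian of f at 0 is [[0, 0], [0, 0]] with rank 0, so corank 2. A Groebner basis of the Jacobian ideal J(f) in C{p,q} is {p^2*q^2 + p^2*q + 4*p^2/7 + 5*p*q^2/14 + 23*p*q/28 + q^2/4, p^3 + 3*p^2*q + 8*p^2/7 + 5*p*q^2/7 + 23*p*q/14 + q^2/2, -p*q/2 + q^3 - q^2/2}; counting standard monomials gives mu = 8. Corank 2; j^3 = q*(p + q)^2 has shape L^2 M (L != M), so D-series; mu = 8 gives D_8.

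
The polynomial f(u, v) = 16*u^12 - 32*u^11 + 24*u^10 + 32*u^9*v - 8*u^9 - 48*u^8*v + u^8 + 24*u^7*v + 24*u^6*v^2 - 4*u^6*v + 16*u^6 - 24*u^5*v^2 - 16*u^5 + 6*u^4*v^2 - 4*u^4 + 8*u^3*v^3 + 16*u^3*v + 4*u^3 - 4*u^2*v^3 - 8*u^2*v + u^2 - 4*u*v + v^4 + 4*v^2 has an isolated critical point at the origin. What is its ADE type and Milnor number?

The Hessian of f at 0 is [[2, -4], [-4, 8]] with rank 1, so corank 1. A Groebner basis of the Jacobian ideal J(f) in C{u,v} is {u^2 + u/2 - v, u*v + u/4 - v/2, u/8 + v^2 - v/4}; counting standard monomials gives mu = 3. Corank 1: A-series; mu = 3 gives A_3.

Type A_{3}, Milnor number mu = 3.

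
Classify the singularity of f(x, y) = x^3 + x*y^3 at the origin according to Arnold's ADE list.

E7

The Hessian of f at 0 is [[0, 0], [0, 0]] with rank 0, so corank 2. A Groebner basis of the Jacobian ideal J(f) in C{x,y} is {x^3, x*y^2, 3*x^2 + y^3}; counting standard monomials gives mu = 7. Corank 2; j^3 = x^3 is a perfect cube, so E-series; the 4-jet and mu = 7 give E_7.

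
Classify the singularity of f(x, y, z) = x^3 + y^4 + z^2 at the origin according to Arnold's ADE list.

E_{6}

The Hessian of f at 0 has rank 1. Corank 2; j^3 = x^3 is a perfect cube, so E-series; the 4-jet and mu = 6 give E_6.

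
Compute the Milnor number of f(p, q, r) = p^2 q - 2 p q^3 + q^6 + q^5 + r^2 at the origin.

7

The Hessian of f at 0 has rank 1. Corank 2; j^3 = p^2*q has shape L^2 M (L != M), so D-series; mu = 7 gives D_7.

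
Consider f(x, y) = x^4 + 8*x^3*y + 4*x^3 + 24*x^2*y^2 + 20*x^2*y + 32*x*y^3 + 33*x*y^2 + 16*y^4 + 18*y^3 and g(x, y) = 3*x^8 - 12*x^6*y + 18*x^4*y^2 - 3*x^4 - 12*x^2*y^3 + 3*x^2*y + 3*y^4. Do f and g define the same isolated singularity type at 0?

Yes.

The Hessian of f at 0 has rank 0. Corank 2; j^3 = (x + 2*y)*(2*x + 3*y)^2 has shape L^2 M (L != M), so D-series; mu = 5 gives D_5. The Hessian of g at 0 has rank 0. Corank 2; j^3 = 3*x^2*y has shape L^2 M (L != M), so D-series; mu = 5 gives D_5. Both have type D_5, hence right-equivalent.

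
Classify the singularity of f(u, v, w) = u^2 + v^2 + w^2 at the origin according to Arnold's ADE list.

A1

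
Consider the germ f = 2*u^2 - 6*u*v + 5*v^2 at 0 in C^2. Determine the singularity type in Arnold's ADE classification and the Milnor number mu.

Type A_1, Milnor number mu = 1.

The Hessian of f at 0 has rank 2. Corank 0: nondegenerate Morse point, so A_1.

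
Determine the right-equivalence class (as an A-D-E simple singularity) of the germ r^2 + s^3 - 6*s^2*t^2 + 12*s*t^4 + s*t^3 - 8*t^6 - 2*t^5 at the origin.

The Hessian of f at 0 is [[0, 0, 0], [0, 0, 0], [0, 0, 2]] with rank 1, so corank 2. A Groebner basis of the Jacobian ideal J(f) in C{s,t,r} is {-s^2/4 + t^4 - t^3/12, s^3, s^2*t + s^2/12 + t^3/36, -s^2/2 + s*t^2 - t^3/6, r}; counting standard monomials gives mu = 7. Corank 2; j^3 = s^3 is a perfect cube, so E-series; the 4-jet and mu = 7 give E_7.

E_7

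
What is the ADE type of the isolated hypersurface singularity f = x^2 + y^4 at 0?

The Hessian of f at 0 has rank 1. Corank 1: A-series; mu = 3 gives A_3.

A3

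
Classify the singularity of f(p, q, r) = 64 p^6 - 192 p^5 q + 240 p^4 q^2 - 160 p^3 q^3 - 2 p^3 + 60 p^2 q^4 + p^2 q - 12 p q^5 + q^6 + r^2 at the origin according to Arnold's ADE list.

D7

The Hessian of f at 0 is [[0, 0, 0], [0, 0, 0], [0, 0, 2]] with rank 1, so corank 2. A Groebner basis of the Jacobian ideal J(f) in C{p,q,r} is {p*q/12 + q^5, p*q^2, p^2 - p*q/2, r}; counting standard monomials gives mu = 7. Corank 2; j^3 = -p^2*(2*p - q) has shape L^2 M (L != M), so D-series; mu = 7 gives D_7.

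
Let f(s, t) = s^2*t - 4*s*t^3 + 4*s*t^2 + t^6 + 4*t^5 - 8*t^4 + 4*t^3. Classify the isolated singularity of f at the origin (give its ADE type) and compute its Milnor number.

Type D7, Milnor number mu = 7.

The Hessian of f at 0 has rank 0. Corank 2; j^3 = t*(s + 2*t)^2 has shape L^2 M (L != M), so D-series; mu = 7 gives D_7.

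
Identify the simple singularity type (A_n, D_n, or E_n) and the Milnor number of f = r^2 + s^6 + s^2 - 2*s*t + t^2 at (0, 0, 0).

Type A_5, Milnor number mu = 5.

The Hessian of f at 0 is [[2, -2, 0], [-2, 2, 0], [0, 0, 2]] with rank 2, so corank 1. A Groebner basis of the Jacobian ideal J(f) in C{s,t,r} is {t^5, s - t, r}; counting standard monomials gives mu = 5. Corank 1: A-series; mu = 5 gives A_5.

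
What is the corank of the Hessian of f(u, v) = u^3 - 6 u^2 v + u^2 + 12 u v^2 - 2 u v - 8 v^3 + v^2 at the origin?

1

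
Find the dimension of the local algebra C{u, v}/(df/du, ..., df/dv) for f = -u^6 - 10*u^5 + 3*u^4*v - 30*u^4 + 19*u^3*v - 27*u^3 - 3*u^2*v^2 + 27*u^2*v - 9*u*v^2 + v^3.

7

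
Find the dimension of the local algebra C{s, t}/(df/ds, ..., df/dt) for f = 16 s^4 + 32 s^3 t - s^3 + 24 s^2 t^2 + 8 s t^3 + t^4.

6

The Hessian of f at 0 has rank 0. Corank 2; j^3 = -s^3 is a perfect cube, so E-series; the 4-jet and mu = 6 give E_6.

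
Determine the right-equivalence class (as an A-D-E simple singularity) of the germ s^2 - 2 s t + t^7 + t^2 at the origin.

A_{6}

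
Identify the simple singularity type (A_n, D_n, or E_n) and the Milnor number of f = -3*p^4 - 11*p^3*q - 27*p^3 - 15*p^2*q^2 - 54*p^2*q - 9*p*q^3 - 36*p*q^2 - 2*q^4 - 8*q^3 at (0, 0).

Type E_{7}, Milnor number mu = 7.

The Hessian of f at 0 has rank 0. Corank 2; j^3 = -(3*p + 2*q)^3 is a perfect cube, so E-series; the 4-jet and mu = 7 give E_7.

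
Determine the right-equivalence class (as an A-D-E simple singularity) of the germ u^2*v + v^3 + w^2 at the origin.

The Hessian of f at 0 is [[0, 0, 0], [0, 0, 0], [0, 0, 2]] with rank 1, so corank 2. A Groebner basis of the Jacobian ideal J(f) in C{u,v,w} is {v^3, u^2 + 3*v^2, u*v, w}; counting standard monomials gives mu = 4. Corank 2; j^3 = v*(u^2 + v^2) splits into three distinct lines over C (the quadratic factor has nonzero discriminant), so D_4.

D_4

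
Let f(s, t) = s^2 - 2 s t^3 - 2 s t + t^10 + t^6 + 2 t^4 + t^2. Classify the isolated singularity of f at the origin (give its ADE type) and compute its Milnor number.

Type A_9, Milnor number mu = 9.

The Hessian of f at 0 has rank 1. Corank 1: A-series; mu = 9 gives A_9.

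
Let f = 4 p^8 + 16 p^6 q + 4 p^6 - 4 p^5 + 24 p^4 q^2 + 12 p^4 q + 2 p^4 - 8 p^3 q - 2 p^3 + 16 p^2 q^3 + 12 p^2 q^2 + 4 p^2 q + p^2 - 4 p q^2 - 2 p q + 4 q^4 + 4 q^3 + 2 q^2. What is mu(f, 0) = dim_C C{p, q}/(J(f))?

The Hessian of f at 0 is [[2, -2], [-2, 4]] with rank 2, so corank 0. A Groebner basis of the Jacobian ideal J(f) in C{p,q} is {p, q}; counting standard monomials gives mu = 1. Corank 0: nondegenerate Morse point, so A_1.

1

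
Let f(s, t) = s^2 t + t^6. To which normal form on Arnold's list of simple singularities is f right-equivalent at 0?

The Hessian of f at 0 is [[0, 0], [0, 0]] with rank 0, so corank 2. A Groebner basis of the Jacobian ideal J(f) in C{s,t} is {s^2/6 + t^5, s^3, s*t}; counting standard monomials gives mu = 7. Corank 2; j^3 = s^2*t has shape L^2 M (L != M), so D-series; mu = 7 gives D_7.

D_{7}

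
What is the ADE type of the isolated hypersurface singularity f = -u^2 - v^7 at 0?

A_6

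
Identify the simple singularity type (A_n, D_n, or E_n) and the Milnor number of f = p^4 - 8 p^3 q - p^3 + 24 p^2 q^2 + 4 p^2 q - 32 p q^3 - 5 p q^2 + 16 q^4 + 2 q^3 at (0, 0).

The Hessian of f at 0 has rank 0. Corank 2; j^3 = -(p - 2*q)*(p - q)^2 has shape L^2 M (L != M), so D-series; mu = 5 gives D_5.

Type D5, Milnor number mu = 5.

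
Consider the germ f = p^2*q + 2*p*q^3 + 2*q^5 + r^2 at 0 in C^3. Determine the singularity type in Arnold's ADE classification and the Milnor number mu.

The Hessian of f at 0 has rank 1. Corank 2; j^3 = p^2*q has shape L^2 M (L != M), so D-series; mu = 6 gives D_6.

Type D_{6}, Milnor number mu = 6.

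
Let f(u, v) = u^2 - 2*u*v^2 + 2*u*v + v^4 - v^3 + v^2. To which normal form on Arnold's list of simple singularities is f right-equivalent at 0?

The Hessian of f at 0 is [[2, 2], [2, 2]] with rank 1, so corank 1. A Groebner basis of the Jacobian ideal J(f) in C{u,v} is {v^2, u + v}; counting standard monomials gives mu = 2. Corank 1: A-series; mu = 2 gives A_2.

A_{2}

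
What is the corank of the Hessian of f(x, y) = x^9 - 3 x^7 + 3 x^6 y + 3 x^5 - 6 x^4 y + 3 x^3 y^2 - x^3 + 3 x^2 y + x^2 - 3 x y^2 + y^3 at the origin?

1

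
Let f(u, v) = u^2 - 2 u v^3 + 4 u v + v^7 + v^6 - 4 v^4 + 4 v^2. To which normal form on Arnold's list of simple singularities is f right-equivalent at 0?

A6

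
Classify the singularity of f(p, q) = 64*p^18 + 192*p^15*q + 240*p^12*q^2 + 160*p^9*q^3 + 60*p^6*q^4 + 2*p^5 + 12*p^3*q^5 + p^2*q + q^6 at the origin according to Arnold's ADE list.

D_{7}

The Hessian of f at 0 is [[0, 0], [0, 0]] with rank 0, so corank 2. A Groebner basis of the Jacobian ideal J(f) in C{p,q} is {p^2/6 + q^5, p^3, p*q}; counting standard monomials gives mu = 7. Corank 2; j^3 = p^2*q has shape L^2 M (L != M), so D-series; mu = 7 gives D_7.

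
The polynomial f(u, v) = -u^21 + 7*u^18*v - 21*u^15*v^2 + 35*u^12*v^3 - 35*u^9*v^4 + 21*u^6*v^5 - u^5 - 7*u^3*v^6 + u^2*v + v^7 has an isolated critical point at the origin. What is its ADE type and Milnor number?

Type D_{8}, Milnor number mu = 8.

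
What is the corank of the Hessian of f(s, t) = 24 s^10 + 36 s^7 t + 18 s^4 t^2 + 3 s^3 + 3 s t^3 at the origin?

2

Hessian at 0 has rank 0.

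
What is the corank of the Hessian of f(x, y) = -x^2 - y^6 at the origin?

1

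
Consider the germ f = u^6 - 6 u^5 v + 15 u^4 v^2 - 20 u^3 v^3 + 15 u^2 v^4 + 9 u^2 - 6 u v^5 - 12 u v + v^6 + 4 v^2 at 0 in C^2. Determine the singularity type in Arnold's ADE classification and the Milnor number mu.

The Hessian of f at 0 has rank 1. Corank 1: A-series; mu = 5 gives A_5.

Type A_{5}, Milnor number mu = 5.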